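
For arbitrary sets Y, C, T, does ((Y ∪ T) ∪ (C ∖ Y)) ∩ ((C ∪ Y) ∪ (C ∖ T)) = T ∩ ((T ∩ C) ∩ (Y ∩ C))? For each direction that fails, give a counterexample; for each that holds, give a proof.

Only the reverse inclusion holds.

(⊆) This inclusion fails. Take Y = {1}, C = ∅, T = ∅; then 1 ∈ ((Y ∪ T) ∪ (C ∖ Y)) ∩ ((C ∪ Y) ∪ (C ∖ T)) but 1 ∉ T ∩ ((T ∩ C) ∩ (Y ∩ C)).

(⊇) Let x ∈ T ∩ ((T ∩ C) ∩ (Y ∩ C)). Then x ∈ Y ∩ C ∩ T, from which x ∈ ((Y ∪ T) ∪ (C ∖ Y)) ∩ ((C ∪ Y) ∪ (C ∖ T)).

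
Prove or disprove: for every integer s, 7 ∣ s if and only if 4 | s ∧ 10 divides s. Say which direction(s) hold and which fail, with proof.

Both directions fail.

(⟹) This fails: take s = 7. Certainly 7 ∣ 7, but 4 ∤ 7.

(⟸) This fails: take s = 20. Both 4 ∣ 20 and 10 ∣ 20, yet 20 is not a multiple of 7 (since 20 = 2·7 + 6), so 7 ∤ 20.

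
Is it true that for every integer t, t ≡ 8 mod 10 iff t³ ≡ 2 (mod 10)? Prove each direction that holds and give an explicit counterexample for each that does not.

Both directions hold; the statement is true.

[⇒] Suppose t ≡ 8 mod 10. Write t = 10j + 8. Then (10j + 8)³ = 1000j³ + 2400j² + 1920j + 512 = 10(100j³ + 240j² + 192j + 51) + 2, so t³ ≡ 2 (mod 10).

[⇐] Conversely, suppose t³ ≡ 2 (mod 10). The only residue r in {0, …, 9} with r³ ≡ 2 (mod 10) is r = 8, so t ≡ 8 (mod 10).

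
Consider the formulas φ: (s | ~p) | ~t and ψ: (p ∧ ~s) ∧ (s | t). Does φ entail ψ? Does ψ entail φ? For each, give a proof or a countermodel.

(⟹) This fails. Under s = F, t = F, p = F, the left side is true but the right side is false.

(⟸) This fails. Under s = F, t = T, p = T, the left side is false but the right side is true.

(⇒) fails and (⇐) fails.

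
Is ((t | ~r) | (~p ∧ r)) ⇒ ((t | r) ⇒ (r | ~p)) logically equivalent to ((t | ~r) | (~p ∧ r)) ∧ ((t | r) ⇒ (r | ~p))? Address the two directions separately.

The forward direction fails; the converse holds.

(⇒) This fails. Under t = F, r = T, p = T, the left side is true but the right side is false.

(⇐) Assume the antecedent. If p is true, the antecedent forces (t = F, r = F, p = T) or (t = T, r = T, p = T), and the consequent holds there. If p is false, the consequent reduces to true regardless of the other variables. Either way the consequent holds.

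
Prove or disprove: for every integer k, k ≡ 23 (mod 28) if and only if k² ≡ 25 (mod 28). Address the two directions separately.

Not equivalent: only (⇒) holds.

(⟹) Suppose k ≡ 23 (mod 28). Write k = 28j + 23. Then (28j + 23)² = 784j² + 1288j + 529 = 28(28j² + 46j + 18) + 25, so k² ≡ 25 (mod 28).

(⟸) This fails: take k = 5. Then 5² = 25 ≡ 25 (mod 28), yet 5 ≡ 5 (mod 28), not 23.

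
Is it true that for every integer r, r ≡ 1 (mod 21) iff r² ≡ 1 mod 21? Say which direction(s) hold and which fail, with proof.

(⇒) holds; (⇐) fails.

(→) Suppose r ≡ 1 (mod 21). Write r = 21j + 1. Then (21j + 1)² = 441j² + 42j + 1 = 21(21j² + 2j) + 1, so r² ≡ 1 (mod 21).

(←) This fails: take r = 8. Then 8² = 64 ≡ 1 (mod 21), yet 8 ≡ 8 (mod 21), not 1.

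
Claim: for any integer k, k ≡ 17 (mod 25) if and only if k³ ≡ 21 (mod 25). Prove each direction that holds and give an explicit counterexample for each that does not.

Neither implication holds.

(→) This fails: take k = 17. Then 17 ≡ 17 (mod 25), but 17³ = 4913 ≡ 13 (mod 25), not 21.

(←) This fails: take k = 16. Then 16³ = 4096 ≡ 21 (mod 25), yet 16 ≡ 16 (mod 25), not 17.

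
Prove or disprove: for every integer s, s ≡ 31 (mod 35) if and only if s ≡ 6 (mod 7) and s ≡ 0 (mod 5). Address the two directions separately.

Neither direction holds.

(⇒) This fails: s = 31 gives 31 ≡ 31 (mod 35) but 31 ≡ 3 (mod 7), so the conjunction on the right does not hold.

(⇐) This fails: s = 20 satisfies both congruences on the right (20 ≡ 6 mod 7 and 20 ≡ 0 mod 5) yet 20 ≡ 20 (mod 35), not 31.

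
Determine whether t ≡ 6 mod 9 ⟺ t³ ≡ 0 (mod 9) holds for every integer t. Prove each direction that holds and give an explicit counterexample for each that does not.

Only the forward implication holds.

[⇒] Suppose t ≡ 6 mod 9. Write t = 9j + 6. Then (9j + 6)³ = 729j³ + 1458j² + 972j + 216 = 9(81j³ + 162j² + 108j + 24) + 0, so t³ ≡ 0 (mod 9).

[⇐] This fails: take t = 0. Then 0³ = 0 ≡ 0 (mod 9), yet 0 ≡ 0 (mod 9), not 6.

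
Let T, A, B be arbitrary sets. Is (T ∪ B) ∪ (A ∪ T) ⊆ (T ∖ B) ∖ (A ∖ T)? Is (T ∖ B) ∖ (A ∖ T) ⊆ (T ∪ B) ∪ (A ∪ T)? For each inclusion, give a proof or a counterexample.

The sets are not equal: only the reverse inclusion holds.

(⟸) Let x ∈ (T ∖ B) ∖ (A ∖ T). Then either x ∈ T and x ∉ A, B; or x ∈ T ∩ A and x ∉ B. In each case x ∈ (T ∪ B) ∪ (A ∪ T), so (T ∖ B) ∖ (A ∖ T) ⊆ (T ∪ B) ∪ (A ∪ T).

(⟹) This inclusion fails. Take T = ∅, A = {1}, B = ∅; then 1 ∈ (T ∪ B) ∪ (A ∪ T) but 1 ∉ (T ∖ B) ∖ (A ∖ T).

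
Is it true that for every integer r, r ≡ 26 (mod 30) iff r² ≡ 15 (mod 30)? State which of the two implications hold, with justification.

(⇒) This fails: take r = 26. Then 26 ≡ 26 (mod 30), but 26² = 676 ≡ 16 (mod 30), not 15.

(⇐) This fails: take r = 15. Then 15² = 225 ≡ 15 (mod 30), yet 15 ≡ 15 (mod 30), not 26.

Neither implication holds.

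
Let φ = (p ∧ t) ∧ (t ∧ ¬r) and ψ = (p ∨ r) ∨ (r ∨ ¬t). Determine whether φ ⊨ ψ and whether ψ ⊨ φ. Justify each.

Only the forward implication holds.

(⟹) Assume the antecedent. If p is true, (p ∨ r) ∨ (r ∨ ¬t) reduces to true regardless of the other variables. If p is false, the antecedent cannot hold. Either way (p ∨ r) ∨ (r ∨ ¬t) holds.

(⟸) This fails. Under p = F, r = F, t = F, the left side is false but the right side is true.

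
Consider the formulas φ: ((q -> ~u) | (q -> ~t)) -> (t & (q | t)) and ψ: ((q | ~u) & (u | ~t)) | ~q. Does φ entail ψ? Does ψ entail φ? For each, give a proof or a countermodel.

Neither implication holds.

(⇒) This fails. Under q = T, u = F, t = T, the left side is true but the right side is false.

(⇐) This fails. Under q = F, u = F, t = F, the left side is false but the right side is true.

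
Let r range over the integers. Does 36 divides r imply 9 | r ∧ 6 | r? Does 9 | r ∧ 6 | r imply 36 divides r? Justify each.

Forward direction. If 36 ∣ r, write r = 36q. Since 36 = 4·9, r = 9·(4q), so 9 ∣ r; and since 36 = 6·6, r = 6·(6q), so 6 ∣ r.

Converse. This fails: take r = 18. Both 9 ∣ 18 and 6 ∣ 18, yet 18 is not a multiple of 36 (since 18 = 0·36 + 18), so 36 ∤ 18.

(⇒) holds; (⇐) fails.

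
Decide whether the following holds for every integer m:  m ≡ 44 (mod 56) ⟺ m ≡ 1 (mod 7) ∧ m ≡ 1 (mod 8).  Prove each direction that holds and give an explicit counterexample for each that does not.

[⇒] This fails: m = 44 gives 44 ≡ 44 (mod 56) but 44 ≡ 2 (mod 7), so the conjunction on the right does not hold.

[⇐] This fails: m = 1 satisfies both congruences on the right (1 ≡ 1 mod 7 and 1 ≡ 1 mod 8) yet 1 ≡ 1 (mod 56), not 44.

Neither implication holds.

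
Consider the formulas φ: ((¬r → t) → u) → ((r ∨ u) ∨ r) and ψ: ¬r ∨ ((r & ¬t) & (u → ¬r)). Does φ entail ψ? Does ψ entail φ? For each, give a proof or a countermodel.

Neither implication holds.

Forward direction. This fails. Under r = T, u = T, t = F, the left side is true but the right side is false.

Converse. This fails. Under r = F, u = F, t = F, the left side is false but the right side is true.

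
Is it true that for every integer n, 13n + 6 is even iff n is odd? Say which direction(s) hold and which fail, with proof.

Both directions fail.

[⇒] This fails: n = 6 gives 13n + 6 = 84, which is even, but 6 is even, not odd.

[⇐] This also fails: n = 5 is odd, but 13n + 6 = 71 is odd, not even.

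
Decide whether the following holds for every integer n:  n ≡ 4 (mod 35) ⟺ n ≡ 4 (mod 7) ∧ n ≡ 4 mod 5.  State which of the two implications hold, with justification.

(⇒) Suppose n ≡ 4 (mod 35); write n = 35j + 4. Since 7 ∣ 35, reducing mod 7 gives n ≡ 4 (mod 7); since 5 ∣ 35, reducing mod 5 gives n ≡ 4 (mod 5).

(⇐) Conversely, if n ≡ 4 (mod 7) and n ≡ 4 (mod 5), then by the Chinese remainder theorem n ≡ 4 (mod 35). This is exactly n ≡ 4 (mod 35).

The biconditional holds.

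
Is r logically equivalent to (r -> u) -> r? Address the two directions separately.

(→) Assume the antecedent. If r is true, (r -> u) -> r reduces to true regardless of the other variables. If r is false, the antecedent cannot hold. Either way (r -> u) -> r holds.

(←) Assume the antecedent. If r is true, r reduces to true regardless of the other variables. If r is false, the antecedent cannot hold. Either way r holds.

Both implications hold.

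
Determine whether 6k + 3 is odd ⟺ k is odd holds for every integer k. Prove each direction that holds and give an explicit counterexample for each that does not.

(⇒) This fails: take k = 4. Then 6k + 3 = 27, which is odd, yet k = 4 is even, not odd.

(⇐) Suppose k is odd. Since 6 is even, 6k is even for every k, so 6k + 3 has the same parity as 3, which is odd. Hence 6k + 3 is odd.

Not equivalent: only (⇐) holds.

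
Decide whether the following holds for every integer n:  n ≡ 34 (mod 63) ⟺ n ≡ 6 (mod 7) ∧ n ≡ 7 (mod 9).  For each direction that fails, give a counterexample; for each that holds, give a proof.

Both directions hold; the statement is true.

Forward direction. Suppose n ≡ 34 (mod 63); write n = 63j + 34. Since 7 ∣ 63, reducing mod 7 gives n ≡ 34 ≡ 6 (mod 7); since 9 ∣ 63, reducing mod 9 gives n ≡ 34 ≡ 7 (mod 9).

Converse. If n ≡ 6 (mod 7) and n ≡ 7 (mod 9), then by the Chinese remainder theorem n ≡ 34 (mod 63). This is exactly n ≡ 34 (mod 63).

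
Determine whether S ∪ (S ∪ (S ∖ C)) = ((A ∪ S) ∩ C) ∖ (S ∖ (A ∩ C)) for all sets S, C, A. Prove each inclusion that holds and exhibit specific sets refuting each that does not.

Both inclusions fail.

(⊆) This inclusion fails. Take S = {1}, C = ∅, A = ∅; then 1 ∈ S ∪ (S ∪ (S ∖ C)) but 1 ∉ ((A ∪ S) ∩ C) ∖ (S ∖ (A ∩ C)).

(⊇) This inclusion fails. Take S = ∅, C = {1}, A = {1}; then 1 ∈ ((A ∪ S) ∩ C) ∖ (S ∖ (A ∩ C)) but 1 ∉ S ∪ (S ∪ (S ∖ C)).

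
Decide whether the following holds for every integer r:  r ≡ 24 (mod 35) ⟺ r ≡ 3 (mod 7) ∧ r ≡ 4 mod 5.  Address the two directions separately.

The biconditional holds.

(→) Suppose r ≡ 24 (mod 35); write r = 35j + 24. Since 7 ∣ 35, reducing mod 7 gives r ≡ 24 ≡ 3 (mod 7); since 5 ∣ 35, reducing mod 5 gives r ≡ 24 ≡ 4 (mod 5).

(←) Conversely, if r ≡ 3 (mod 7) and r ≡ 4 (mod 5), then by the Chinese remainder theorem r ≡ 24 (mod 35). This is exactly r ≡ 24 (mod 35).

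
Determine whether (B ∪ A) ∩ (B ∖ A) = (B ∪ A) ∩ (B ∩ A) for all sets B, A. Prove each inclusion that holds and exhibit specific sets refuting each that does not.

(⊆) This inclusion fails. Take B = {1}, A = ∅; then 1 ∈ (B ∪ A) ∩ (B ∖ A) but 1 ∉ (B ∪ A) ∩ (B ∩ A).

(⊇) This inclusion fails. Take B = {1}, A = {1}; then 1 ∈ (B ∪ A) ∩ (B ∩ A) but 1 ∉ (B ∪ A) ∩ (B ∖ A).

Both inclusions fail.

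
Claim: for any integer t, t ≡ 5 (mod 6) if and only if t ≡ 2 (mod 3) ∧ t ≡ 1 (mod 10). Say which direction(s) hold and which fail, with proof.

(←) If t ≡ 2 (mod 3) and t ≡ 1 (mod 10), then by the Chinese remainder theorem t ≡ 11 (mod 30). Since 11 ≡ 5 (mod 6) and 6 ∣ 30, we get t ≡ 5 (mod 6).

(→) This fails: t = 5 gives 5 ≡ 5 (mod 6) but 5 ≡ 5 (mod 10), so the conjunction on the right does not hold.

Only the reverse direction holds.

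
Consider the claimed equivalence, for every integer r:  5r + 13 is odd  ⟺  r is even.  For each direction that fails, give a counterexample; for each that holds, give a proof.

(⇒) Suppose 5r + 13 is odd. Since 5 is odd, 5r and r have the same parity, so 5r + 13 ≡ r + 13 (mod 2). As 13 is odd, 5r + 13 is odd exactly when r is even. Thus r is even.

(⇐) Conversely, suppose r is even; write r = 2j. Then 5r + 13 = 5·(2j) + 13 = 2·5j + 13, which is odd.

Both directions hold.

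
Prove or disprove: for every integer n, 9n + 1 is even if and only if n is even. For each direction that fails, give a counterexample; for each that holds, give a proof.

(⇒) fails and (⇐) fails.

(→) This fails: n = 7 gives 9n + 1 = 64, which is even, but 7 is odd, not even.

(←) This also fails: n = 0 is even, but 9n + 1 = 1 is odd, not even.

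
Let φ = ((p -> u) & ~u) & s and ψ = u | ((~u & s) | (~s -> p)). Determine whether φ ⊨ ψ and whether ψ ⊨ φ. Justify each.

[⇒] Assume the antecedent. If u is true, the antecedent cannot hold. If u is false, the antecedent forces (u = F, p = F, s = T), and u | ((~u & s) | (~s -> p)) holds there. Either way u | ((~u & s) | (~s -> p)) holds.

[⇐] This fails. Under u = T, p = F, s = F, the left side is false but the right side is true.

Only the forward implication holds.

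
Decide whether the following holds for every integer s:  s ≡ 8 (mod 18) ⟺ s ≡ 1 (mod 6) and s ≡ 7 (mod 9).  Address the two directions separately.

(→) This fails: s = 8 gives 8 ≡ 8 (mod 18) but 8 ≡ 2 (mod 6), so the conjunction on the right does not hold.

(←) This fails: s = 7 satisfies both congruences on the right (7 ≡ 1 mod 6 and 7 ≡ 7 mod 9) yet 7 ≡ 7 (mod 18), not 8.

Both directions fail.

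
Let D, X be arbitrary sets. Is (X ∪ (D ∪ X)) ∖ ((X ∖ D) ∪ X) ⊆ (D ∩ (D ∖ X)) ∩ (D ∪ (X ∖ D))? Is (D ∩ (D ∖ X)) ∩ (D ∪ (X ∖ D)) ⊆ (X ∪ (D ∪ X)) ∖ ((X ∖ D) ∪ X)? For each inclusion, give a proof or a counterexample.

Reverse inclusion. Let x ∈ (D ∩ (D ∖ X)) ∩ (D ∪ (X ∖ D)). Then x ∈ D and x ∉ X, from which x ∈ (X ∪ (D ∪ X)) ∖ ((X ∖ D) ∪ X).

Forward inclusion. Let x ∈ (X ∪ (D ∪ X)) ∖ ((X ∖ D) ∪ X). Then x ∈ D and x ∉ X, from which x ∈ (D ∩ (D ∖ X)) ∩ (D ∪ (X ∖ D)).

Both inclusions hold; the sets are equal.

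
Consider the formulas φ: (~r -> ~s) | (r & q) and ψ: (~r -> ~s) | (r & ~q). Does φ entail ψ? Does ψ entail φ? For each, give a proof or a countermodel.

(←) Assume the antecedent. If r is true, (~r -> ~s) | (r & q) reduces to true regardless of the other variables. If r is false, the antecedent forces (q = F, r = F, s = F) or (q = T, r = F, s = F), and (~r -> ~s) | (r & q) holds there. Either way (~r -> ~s) | (r & q) holds.

(→) Assume the antecedent. If r is true, (~r -> ~s) | (r & ~q) reduces to true regardless of the other variables. If r is false, the antecedent forces (q = F, r = F, s = F) or (q = T, r = F, s = F), and (~r -> ~s) | (r & ~q) holds there. Either way (~r -> ~s) | (r & ~q) holds.

The biconditional holds.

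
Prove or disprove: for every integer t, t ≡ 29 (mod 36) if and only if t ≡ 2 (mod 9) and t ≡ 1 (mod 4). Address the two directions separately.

(⟸) If t ≡ 2 (mod 9) and t ≡ 1 (mod 4), then by the Chinese remainder theorem t ≡ 29 (mod 36). This is exactly t ≡ 29 (mod 36).

(⟹) Suppose t ≡ 29 (mod 36); write t = 36j + 29. Since 9 ∣ 36, reducing mod 9 gives t ≡ 29 ≡ 2 (mod 9); since 4 ∣ 36, reducing mod 4 gives t ≡ 29 ≡ 1 (mod 4).

Both implications hold.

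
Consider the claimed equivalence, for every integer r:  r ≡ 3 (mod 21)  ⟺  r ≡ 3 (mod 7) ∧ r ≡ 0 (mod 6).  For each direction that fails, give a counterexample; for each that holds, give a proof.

Only the converse holds.

(→) This fails: r = 3 gives 3 ≡ 3 (mod 21) but 3 ≡ 3 (mod 6), so the conjunction on the right does not hold.

(←) Conversely, if r ≡ 3 (mod 7) and r ≡ 0 (mod 6), then by the Chinese remainder theorem r ≡ 24 (mod 42). Since 24 ≡ 3 (mod 21) and 21 ∣ 42, we get r ≡ 3 (mod 21).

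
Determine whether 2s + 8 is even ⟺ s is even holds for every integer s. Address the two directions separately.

The forward direction fails; the converse holds.

(⇒) This fails: take s = 1. Then 2s + 8 = 10, which is even, yet s = 1 is odd, not even.

(⇐) Suppose s is even. Since 2 is even, 2s is even for every s, so 2s + 8 has the same parity as 8, which is even. Hence 2s + 8 is even.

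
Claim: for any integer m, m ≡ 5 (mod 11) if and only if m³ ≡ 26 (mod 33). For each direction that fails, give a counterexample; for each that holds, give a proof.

(⇐) The residues r modulo 33 with r³ ≡ 26 (mod 33) are exactly {5}, and each is ≡ 5 (mod 11).

(⇒) This fails: take m = 16. Then 16 ≡ 5 (mod 11), but 16³ = 4096 ≡ 4 (mod 33), not 26.

Only the converse holds.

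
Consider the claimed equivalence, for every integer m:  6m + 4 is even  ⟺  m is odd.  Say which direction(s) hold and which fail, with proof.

Forward direction. This fails: take m = 4. Then 6m + 4 = 28, which is even, yet m = 4 is even, not odd.

Converse. Suppose m is odd. Since 6 is even, 6m is even for every m, so 6m + 4 has the same parity as 4, which is even. Hence 6m + 4 is even.

(⇒) fails; (⇐) holds.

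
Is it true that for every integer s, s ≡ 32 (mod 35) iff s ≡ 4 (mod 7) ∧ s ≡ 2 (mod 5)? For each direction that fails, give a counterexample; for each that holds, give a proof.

(⟸) If s ≡ 4 (mod 7) and s ≡ 2 (mod 5), then by the Chinese remainder theorem s ≡ 32 (mod 35). This is exactly s ≡ 32 (mod 35).

(⟹) Suppose s ≡ 32 (mod 35); write s = 35j + 32. Since 7 ∣ 35, reducing mod 7 gives s ≡ 32 ≡ 4 (mod 7); since 5 ∣ 35, reducing mod 5 gives s ≡ 32 ≡ 2 (mod 5).

Both implications hold.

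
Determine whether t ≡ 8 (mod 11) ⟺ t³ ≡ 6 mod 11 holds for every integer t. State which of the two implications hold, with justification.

Both directions hold; the statement is true.

(⇒) Suppose t ≡ 8 (mod 11). Write t = 11j + 8. Then (11j + 8)³ = 1331j³ + 2904j² + 2112j + 512 = 11(121j³ + 264j² + 192j + 46) + 6, so t³ ≡ 6 (mod 11).

(⇐) For the converse, argue contrapositively. If t ≢ 8 (mod 11), then t is congruent to one of 0, 1, 2, 3, 4, 5, 6, 7, 9, 10 modulo 11, and these give t³ ≡ 0, 1, 8, 5, 9, 4, 7, 2, 3, 10 respectively — never 6.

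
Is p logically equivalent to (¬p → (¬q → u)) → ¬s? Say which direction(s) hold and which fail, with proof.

Neither implication holds.

Forward direction. This fails. Under p = T, u = F, s = T, q = F, the left side is true but the right side is false.

Converse. This fails. Under p = F, u = F, s = F, q = F, the left side is false but the right side is true.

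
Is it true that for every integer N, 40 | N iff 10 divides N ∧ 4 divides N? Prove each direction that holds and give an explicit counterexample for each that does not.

(⇒) holds; (⇐) fails.

(⇒) If 40 ∣ N, write N = 40q. Since 40 = 4·10, N = 10·(4q), so 10 ∣ N; and since 40 = 10·4, N = 4·(10q), so 4 ∣ N.

(⇐) This fails: take N = 20. Both 10 ∣ 20 and 4 ∣ 20, yet 20 is not a multiple of 40 (since 20 = 0·40 + 20), so 40 ∤ 20.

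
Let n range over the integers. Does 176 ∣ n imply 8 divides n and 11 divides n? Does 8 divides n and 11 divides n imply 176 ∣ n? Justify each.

[⇒] If 176 ∣ n, write n = 176q. Since 176 = 22·8, n = 8·(22q), so 8 ∣ n; and since 176 = 16·11, n = 11·(16q), so 11 ∣ n.

[⇐] This fails: take n = 88. Both 8 ∣ 88 and 11 ∣ 88, yet 88 is not a multiple of 176 (since 88 = 0·176 + 88), so 176 ∤ 88.

Only the forward direction holds.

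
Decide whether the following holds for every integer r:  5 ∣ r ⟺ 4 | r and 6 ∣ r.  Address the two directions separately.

(⇒) This fails: take r = 5. Certainly 5 ∣ 5, but 4 ∤ 5.

(⇐) This fails: take r = 12. Both 4 ∣ 12 and 6 ∣ 12, yet 12 is not a multiple of 5 (since 12 = 2·5 + 2), so 5 ∤ 12.

Neither direction holds.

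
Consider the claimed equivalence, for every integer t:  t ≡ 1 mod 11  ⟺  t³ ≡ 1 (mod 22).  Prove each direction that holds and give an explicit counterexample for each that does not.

(⇒) fails; (⇐) holds.

Forward direction. This fails: take t = 12. Then 12 ≡ 1 (mod 11), but 12³ = 1728 ≡ 12 (mod 22), not 1.

Converse. The residues r modulo 22 with r³ ≡ 1 (mod 22) are exactly {1}, and each is ≡ 1 (mod 11).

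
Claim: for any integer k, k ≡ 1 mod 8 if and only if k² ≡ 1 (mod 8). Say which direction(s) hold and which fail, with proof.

Forward direction. Suppose k ≡ 1 mod 8. Write k = 8j + 1. Then (8j + 1)² = 64j² + 16j + 1 = 8(8j² + 2j) + 1, so k² ≡ 1 (mod 8).

Converse. This fails: take k = 3. Then 3² = 9 ≡ 1 (mod 8), yet 3 ≡ 3 (mod 8), not 1.

Not equivalent: only (⇒) holds.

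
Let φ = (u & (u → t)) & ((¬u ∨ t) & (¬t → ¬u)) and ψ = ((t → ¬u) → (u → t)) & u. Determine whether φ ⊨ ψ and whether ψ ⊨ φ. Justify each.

[⇐] Assume the antecedent. If u is true, the antecedent forces (u = T, t = T), and the consequent holds there. If u is false, the antecedent cannot hold. Either way the consequent holds.

[⇒] Assume the antecedent. If u is true, the antecedent forces (u = T, t = T), and ((t → ¬u) → (u → t)) & u holds there. If u is false, the antecedent cannot hold. Either way ((t → ¬u) → (u → t)) & u holds.

The biconditional holds.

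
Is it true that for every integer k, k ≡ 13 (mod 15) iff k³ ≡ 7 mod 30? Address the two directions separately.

Only the reverse direction holds.

(←) The residues r modulo 30 with r³ ≡ 7 (mod 30) are exactly {13}, and each is ≡ 13 (mod 15).

(→) This fails: take k = 28. Then 28 ≡ 13 (mod 15), but 28³ = 21952 ≡ 22 (mod 30), not 7.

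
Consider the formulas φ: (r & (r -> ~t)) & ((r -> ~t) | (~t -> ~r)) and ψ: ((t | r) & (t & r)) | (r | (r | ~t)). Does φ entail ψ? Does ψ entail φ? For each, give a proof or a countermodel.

Only the forward implication holds.

(⟹) Assume the antecedent. If r is true, the consequent reduces to true regardless of the other variables. If r is false, the antecedent cannot hold. Either way the consequent holds.

(⟸) This fails. Under r = F, t = F, the left side is false but the right side is true.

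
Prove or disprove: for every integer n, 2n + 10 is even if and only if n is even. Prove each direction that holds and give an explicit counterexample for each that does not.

(⟹) This fails: take n = 3. Then 2n + 10 = 16, which is even, yet n = 3 is odd, not even.

(⟸) Suppose n is even. Since 2 is even, 2n is even for every n, so 2n + 10 has the same parity as 10, which is even. Hence 2n + 10 is even.

Only the converse holds.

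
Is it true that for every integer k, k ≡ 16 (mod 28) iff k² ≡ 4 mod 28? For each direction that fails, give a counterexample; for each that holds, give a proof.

(⇒) Suppose k ≡ 16 (mod 28). Write k = 28j + 16. Then (28j + 16)² = 784j² + 896j + 256 = 28(28j² + 32j + 9) + 4, so k² ≡ 4 (mod 28).

(⇐) This fails: take k = 2. Then 2² = 4 ≡ 4 (mod 28), yet 2 ≡ 2 (mod 28), not 16.

The forward direction holds; the converse fails.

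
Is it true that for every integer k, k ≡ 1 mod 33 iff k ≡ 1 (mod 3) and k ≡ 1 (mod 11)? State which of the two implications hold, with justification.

Both implications hold.

(⟹) Suppose k ≡ 1 (mod 33); write k = 33j + 1. Since 3 ∣ 33, reducing mod 3 gives k ≡ 1 (mod 3); since 11 ∣ 33, reducing mod 11 gives k ≡ 1 (mod 11).

(⟸) Conversely, if k ≡ 1 (mod 3) and k ≡ 1 (mod 11), then by the Chinese remainder theorem k ≡ 1 (mod 33). This is exactly k ≡ 1 (mod 33).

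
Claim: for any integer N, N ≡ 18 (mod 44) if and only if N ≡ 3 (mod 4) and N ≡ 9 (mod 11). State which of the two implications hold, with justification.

Forward direction. This fails: N = 18 gives 18 ≡ 18 (mod 44) but 18 ≡ 2 (mod 4), so the conjunction on the right does not hold.

Converse. This fails: N = 31 satisfies both congruences on the right (31 ≡ 3 mod 4 and 31 ≡ 9 mod 11) yet 31 ≡ 31 (mod 44), not 18.

(⇒) fails and (⇐) fails.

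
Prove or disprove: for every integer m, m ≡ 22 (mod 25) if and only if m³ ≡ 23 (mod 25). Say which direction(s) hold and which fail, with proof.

Both directions hold; the statement is true.

Forward direction. Suppose m ≡ 22 (mod 25). Write m = 25j + 22. Then (25j + 22)³ = 15625j³ + 41250j² + 36300j + 10648 = 25(625j³ + 1650j² + 1452j + 425) + 23, so m³ ≡ 23 (mod 25).

Converse. Suppose m³ ≡ 23 (mod 25). The only residue r in {0, …, 24} with r³ ≡ 23 (mod 25) is r = 22, so m ≡ 22 (mod 25).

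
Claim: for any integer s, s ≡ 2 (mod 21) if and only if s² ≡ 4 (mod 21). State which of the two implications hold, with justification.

[⇒] Suppose s ≡ 2 (mod 21). Write s = 21j + 2. Then (21j + 2)² = 441j² + 84j + 4 = 21(21j² + 4j) + 4, so s² ≡ 4 (mod 21).

[⇐] This fails: take s = 5. Then 5² = 25 ≡ 4 (mod 21), yet 5 ≡ 5 (mod 21), not 2.

Not equivalent: only (⇒) holds.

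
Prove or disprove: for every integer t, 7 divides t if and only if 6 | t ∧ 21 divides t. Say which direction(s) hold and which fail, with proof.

(⟹) This fails: take t = 7. Certainly 7 ∣ 7, but 6 ∤ 7.

(⟸) Suppose 6 ∣ t and 21 ∣ t. Any common multiple of 6 and 21 is a multiple of their lcm; here lcm(6, 21) = 6·21/gcd(6, 21) = 126/3 = 42, so 42 ∣ t. Since 7 ∣ 42, it follows that 7 ∣ t.

(⇒) fails; (⇐) holds.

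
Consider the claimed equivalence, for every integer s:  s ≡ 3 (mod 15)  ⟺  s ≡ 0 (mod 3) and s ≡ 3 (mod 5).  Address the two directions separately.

(⇒) Suppose s ≡ 3 (mod 15); write s = 15j + 3. Since 3 ∣ 15, reducing mod 3 gives s ≡ 3 ≡ 0 (mod 3); since 5 ∣ 15, reducing mod 5 gives s ≡ 3 (mod 5).

(⇐) Conversely, if s ≡ 0 (mod 3) and s ≡ 3 (mod 5), then by the Chinese remainder theorem s ≡ 3 (mod 15). This is exactly s ≡ 3 (mod 15).

Both directions hold; the statement is true.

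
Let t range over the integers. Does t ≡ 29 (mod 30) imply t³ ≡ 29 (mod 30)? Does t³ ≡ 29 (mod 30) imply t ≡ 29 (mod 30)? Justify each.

Equivalent; both directions hold.

(⇐) Suppose t³ ≡ 29 (mod 30). The only residue r in {0, …, 29} with r³ ≡ 29 (mod 30) is r = 29, so t ≡ 29 (mod 30).

(⇒) Suppose t ≡ 29 (mod 30). Write t = 30j + 29. Then (30j + 29)³ = 27000j³ + 78300j² + 75690j + 24389 = 30(900j³ + 2610j² + 2523j + 812) + 29, so t³ ≡ 29 (mod 30).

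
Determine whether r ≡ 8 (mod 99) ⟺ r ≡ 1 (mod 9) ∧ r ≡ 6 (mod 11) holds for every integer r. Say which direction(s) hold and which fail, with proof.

Neither direction holds.

(⟹) This fails: r = 8 gives 8 ≡ 8 (mod 99) but 8 ≡ 8 (mod 9), so the conjunction on the right does not hold.

(⟸) This fails: r = 28 satisfies both congruences on the right (28 ≡ 1 mod 9 and 28 ≡ 6 mod 11) yet 28 ≡ 28 (mod 99), not 8.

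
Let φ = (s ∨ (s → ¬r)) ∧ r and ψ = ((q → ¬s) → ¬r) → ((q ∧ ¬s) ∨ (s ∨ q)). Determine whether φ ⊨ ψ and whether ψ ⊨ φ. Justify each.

Only the forward implication holds.

(←) This fails. Under r = F, q = T, s = F, the left side is false but the right side is true.

(→) Assume the antecedent. If r is true, the consequent reduces to true regardless of the other variables. If r is false, the antecedent cannot hold. Either way the consequent holds.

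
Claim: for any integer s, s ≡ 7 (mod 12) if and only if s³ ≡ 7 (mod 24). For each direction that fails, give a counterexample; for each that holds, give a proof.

Only the reverse direction holds.

(⇐) The residues r modulo 24 with r³ ≡ 7 (mod 24) are exactly {7}, and each is ≡ 7 (mod 12).

(⇒) This fails: take s = 19. Then 19 ≡ 7 (mod 12), but 19³ = 6859 ≡ 19 (mod 24), not 7.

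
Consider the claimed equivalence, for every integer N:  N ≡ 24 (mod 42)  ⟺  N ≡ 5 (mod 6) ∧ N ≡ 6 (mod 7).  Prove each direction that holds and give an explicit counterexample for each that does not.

[⇒] This fails: N = 24 gives 24 ≡ 24 (mod 42) but 24 ≡ 0 (mod 6), so the conjunction on the right does not hold.

[⇐] This fails: N = 41 satisfies both congruences on the right (41 ≡ 5 mod 6 and 41 ≡ 6 mod 7) yet 41 ≡ 41 (mod 42), not 24.

Both directions fail.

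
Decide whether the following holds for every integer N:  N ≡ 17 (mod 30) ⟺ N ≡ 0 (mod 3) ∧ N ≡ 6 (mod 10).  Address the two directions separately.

Forward direction. This fails: N = 17 gives 17 ≡ 17 (mod 30) but 17 ≡ 2 (mod 3), so the conjunction on the right does not hold.

Converse. This fails: N = 6 satisfies both congruences on the right (6 ≡ 0 mod 3 and 6 ≡ 6 mod 10) yet 6 ≡ 6 (mod 30), not 17.

Neither implication holds.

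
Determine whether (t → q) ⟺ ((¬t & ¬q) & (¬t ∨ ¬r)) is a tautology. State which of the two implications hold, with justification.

Not equivalent: only (⇐) holds.

[⇐] Assume the antecedent. If r is true, the antecedent forces (r = T, q = F, t = F), and t → q holds there. If r is false, the antecedent forces (r = F, q = F, t = F), and t → q holds there. Either way t → q holds.

[⇒] This fails. Under r = F, q = T, t = F, the left side is true but the right side is false.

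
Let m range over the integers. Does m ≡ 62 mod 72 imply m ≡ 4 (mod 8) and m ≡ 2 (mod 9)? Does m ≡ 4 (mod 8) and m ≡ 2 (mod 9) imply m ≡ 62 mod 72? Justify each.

(⟹) This fails: m = 62 gives 62 ≡ 62 (mod 72) but 62 ≡ 6 (mod 8), so the conjunction on the right does not hold.

(⟸) This fails: m = 20 satisfies both congruences on the right (20 ≡ 4 mod 8 and 20 ≡ 2 mod 9) yet 20 ≡ 20 (mod 72), not 62.

Both directions fail.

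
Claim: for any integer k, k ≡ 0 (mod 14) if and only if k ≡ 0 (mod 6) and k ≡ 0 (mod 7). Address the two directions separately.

Only the reverse direction holds.

(→) This fails: k = 28 gives 28 ≡ 0 (mod 14) but 28 ≡ 4 (mod 6), so the conjunction on the right does not hold.

(←) Conversely, if k ≡ 0 (mod 6) and k ≡ 0 (mod 7), then by the Chinese remainder theorem k ≡ 0 (mod 42). Since 0 ≡ 0 (mod 14) and 14 ∣ 42, we get k ≡ 0 (mod 14).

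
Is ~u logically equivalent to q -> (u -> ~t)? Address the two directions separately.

[⇒] Assume the antecedent. If t is true, the antecedent forces (t = T, q = F, u = F) or (t = T, q = T, u = F), and q -> (u -> ~t) holds there. If t is false, q -> (u -> ~t) reduces to true regardless of the other variables. Either way q -> (u -> ~t) holds.

[⇐] This fails. Under t = F, q = F, u = T, the left side is false but the right side is true.

Only the forward implication holds.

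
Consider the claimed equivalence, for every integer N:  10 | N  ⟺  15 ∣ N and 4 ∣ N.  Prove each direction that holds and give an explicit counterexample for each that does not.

(←) Suppose 15 ∣ N and 4 ∣ N. Any common multiple of 15 and 4 is a multiple of their lcm; here gcd(15, 4) = 1, so lcm(15, 4) = 15·4 = 60, so 60 ∣ N. Since 10 ∣ 60, it follows that 10 ∣ N.

(→) This fails: take N = 10. Certainly 10 ∣ 10, but 15 ∤ 10.

(⇒) fails; (⇐) holds.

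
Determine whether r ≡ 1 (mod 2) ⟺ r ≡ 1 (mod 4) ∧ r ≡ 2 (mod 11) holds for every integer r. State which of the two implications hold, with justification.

The forward direction fails; the converse holds.

(←) If r ≡ 1 (mod 4) and r ≡ 2 (mod 11), then by the Chinese remainder theorem r ≡ 13 (mod 44). Since 13 ≡ 1 (mod 2) and 2 ∣ 44, we get r ≡ 1 (mod 2).

(→) This fails: r = 1 gives 1 ≡ 1 (mod 2) but 1 ≡ 1 (mod 11), so the conjunction on the right does not hold.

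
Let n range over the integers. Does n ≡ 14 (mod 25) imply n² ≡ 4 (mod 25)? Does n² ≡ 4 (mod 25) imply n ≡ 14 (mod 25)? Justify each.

Neither implication holds.

(→) This fails: take n = 14. Then 14 ≡ 14 (mod 25), but 14² = 196 ≡ 21 (mod 25), not 4.

(←) This fails: take n = 2. Then 2² = 4 ≡ 4 (mod 25), yet 2 ≡ 2 (mod 25), not 14.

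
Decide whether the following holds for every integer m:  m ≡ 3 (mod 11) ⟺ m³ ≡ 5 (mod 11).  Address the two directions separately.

(⟹) Suppose m ≡ 3 (mod 11). Write m = 11j + 3. Then (11j + 3)³ = 1331j³ + 1089j² + 297j + 27 = 11(121j³ + 99j² + 27j + 2) + 5, so m³ ≡ 5 (mod 11).

(⟸) Conversely, suppose m³ ≡ 5 (mod 11). The only residue r in {0, …, 10} with r³ ≡ 5 (mod 11) is r = 3, so m ≡ 3 (mod 11).

Both implications hold.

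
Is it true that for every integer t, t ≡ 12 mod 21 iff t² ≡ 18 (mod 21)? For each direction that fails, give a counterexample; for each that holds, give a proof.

(⟹) Suppose t ≡ 12 mod 21. Write t = 21j + 12. Then (21j + 12)² = 441j² + 504j + 144 = 21(21j² + 24j + 6) + 18, so t² ≡ 18 (mod 21).

(⟸) This fails: take t = 9. Then 9² = 81 ≡ 18 (mod 21), yet 9 ≡ 9 (mod 21), not 12.

(⇒) holds; (⇐) fails.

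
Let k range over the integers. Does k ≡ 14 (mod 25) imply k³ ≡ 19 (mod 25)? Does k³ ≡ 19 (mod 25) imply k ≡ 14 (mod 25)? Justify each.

(⇒) Suppose k ≡ 14 (mod 25). Write k = 25j + 14. Then (25j + 14)³ = 15625j³ + 26250j² + 14700j + 2744 = 25(625j³ + 1050j² + 588j + 109) + 19, so k³ ≡ 19 (mod 25).

(⇐) Conversely, suppose k³ ≡ 19 (mod 25). The only residue r in {0, …, 24} with r³ ≡ 19 (mod 25) is r = 14, so k ≡ 14 (mod 25).

Equivalent; both directions hold.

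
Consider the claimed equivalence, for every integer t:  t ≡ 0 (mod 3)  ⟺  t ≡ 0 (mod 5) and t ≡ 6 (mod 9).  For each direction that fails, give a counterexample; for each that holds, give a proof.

(⟹) This fails: t = 0 gives 0 ≡ 0 (mod 3) but 0 ≡ 0 (mod 9), so the conjunction on the right does not hold.

(⟸) Conversely, if t ≡ 0 (mod 5) and t ≡ 6 (mod 9), then by the Chinese remainder theorem t ≡ 15 (mod 45). Since 15 ≡ 0 (mod 3) and 3 ∣ 45, we get t ≡ 0 (mod 3).

The forward direction fails; the converse holds.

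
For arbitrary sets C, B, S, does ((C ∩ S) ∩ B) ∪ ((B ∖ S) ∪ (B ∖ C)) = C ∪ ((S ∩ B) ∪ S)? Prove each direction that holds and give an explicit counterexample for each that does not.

(⊆) fails and (⊇) fails.

(⊆) This inclusion fails. Take C = ∅, B = {1}, S = ∅; then 1 ∈ ((C ∩ S) ∩ B) ∪ ((B ∖ S) ∪ (B ∖ C)) but 1 ∉ C ∪ ((S ∩ B) ∪ S).

(⊇) This inclusion fails. Take C = {1}, B = ∅, S = ∅; then 1 ∈ C ∪ ((S ∩ B) ∪ S) but 1 ∉ ((C ∩ S) ∩ B) ∪ ((B ∖ S) ∪ (B ∖ C)).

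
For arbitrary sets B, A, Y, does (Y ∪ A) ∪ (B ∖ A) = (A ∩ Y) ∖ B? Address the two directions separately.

(⊆) fails; (⊇) holds.

(⟸) Let x ∈ (A ∩ Y) ∖ B. Then x ∈ A ∩ Y and x ∉ B, from which x ∈ (Y ∪ A) ∪ (B ∖ A).

(⟹) This inclusion fails. Take B = {1}, A = ∅, Y = ∅; then 1 ∈ (Y ∪ A) ∪ (B ∖ A) but 1 ∉ (A ∩ Y) ∖ B.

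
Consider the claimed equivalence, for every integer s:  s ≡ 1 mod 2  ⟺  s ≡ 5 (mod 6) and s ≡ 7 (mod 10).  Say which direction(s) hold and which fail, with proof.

(⇒) This fails: s = 1 gives 1 ≡ 1 (mod 2) but 1 ≡ 1 (mod 6), so the conjunction on the right does not hold.

(⇐) Conversely, if s ≡ 5 (mod 6) and s ≡ 7 (mod 10), then by the Chinese remainder theorem s ≡ 17 (mod 30). Since 17 ≡ 1 (mod 2) and 2 ∣ 30, we get s ≡ 1 (mod 2).

Not equivalent: only (⇐) holds.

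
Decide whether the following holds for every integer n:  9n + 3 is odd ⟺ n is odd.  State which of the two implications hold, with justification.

[⇒] This fails: n = 6 gives 9n + 3 = 57, which is odd, but 6 is even, not odd.

[⇐] This also fails: n = 5 is odd, but 9n + 3 = 48 is even, not odd.

Neither direction holds.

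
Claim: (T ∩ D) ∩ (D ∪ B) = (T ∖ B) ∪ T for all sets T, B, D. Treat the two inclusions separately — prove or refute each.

Forward inclusion. Let x ∈ (T ∩ D) ∩ (D ∪ B). Then either x ∈ T ∩ D and x ∉ B; or x ∈ T ∩ B ∩ D. In each case x ∈ (T ∖ B) ∪ T, so (T ∩ D) ∩ (D ∪ B) ⊆ (T ∖ B) ∪ T.

Reverse inclusion. This inclusion fails. Take T = {1}, B = ∅, D = ∅; then 1 ∈ (T ∖ B) ∪ T but 1 ∉ (T ∩ D) ∩ (D ∪ B).

The sets are not equal: only the forward inclusion holds.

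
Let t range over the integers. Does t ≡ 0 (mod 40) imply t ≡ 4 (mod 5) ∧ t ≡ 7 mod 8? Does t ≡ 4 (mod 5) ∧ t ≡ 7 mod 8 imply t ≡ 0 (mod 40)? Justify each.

Both directions fail.

[⇒] This fails: t = 0 gives 0 ≡ 0 (mod 40) but 0 ≡ 0 (mod 5), so the conjunction on the right does not hold.

[⇐] This fails: t = 39 satisfies both congruences on the right (39 ≡ 4 mod 5 and 39 ≡ 7 mod 8) yet 39 ≡ 39 (mod 40), not 0.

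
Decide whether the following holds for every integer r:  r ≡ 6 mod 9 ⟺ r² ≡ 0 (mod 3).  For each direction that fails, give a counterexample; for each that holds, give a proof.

(⇒) Suppose r ≡ 6 (mod 9). Then r² ≡ 6² = 36 (mod 9), and since 3 ∣ 9, also r² ≡ 0 (mod 3).

(⇐) This fails: take r = 0. Then 0² = 0 ≡ 0 (mod 3), yet 0 ≡ 0 (mod 9), not 6.

Not equivalent: only (⇒) holds.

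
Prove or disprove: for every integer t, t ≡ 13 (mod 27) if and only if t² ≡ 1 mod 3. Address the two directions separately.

Not equivalent: only (⇒) holds.

[⇒] Suppose t ≡ 13 (mod 27). Then t² ≡ 13² = 169 (mod 27), and since 3 ∣ 27, also t² ≡ 1 (mod 3).

[⇐] This fails: take t = 1. Then 1² = 1 ≡ 1 (mod 3), yet 1 ≡ 1 (mod 27), not 13.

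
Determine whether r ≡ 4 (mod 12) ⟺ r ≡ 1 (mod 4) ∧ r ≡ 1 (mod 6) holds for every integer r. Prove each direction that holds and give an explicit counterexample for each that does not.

[⇒] This fails: r = 4 gives 4 ≡ 4 (mod 12) but 4 ≡ 0 (mod 4), so the conjunction on the right does not hold.

[⇐] This fails: r = 1 satisfies both congruences on the right (1 ≡ 1 mod 4 and 1 ≡ 1 mod 6) yet 1 ≡ 1 (mod 12), not 4.

Neither implication holds.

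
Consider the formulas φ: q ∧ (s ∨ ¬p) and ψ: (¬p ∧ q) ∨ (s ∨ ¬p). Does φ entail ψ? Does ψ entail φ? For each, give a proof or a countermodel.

The forward direction holds; the converse fails.

(→) Assume the antecedent. If p is true, the antecedent forces (p = T, s = T, q = T), and (¬p ∧ q) ∨ (s ∨ ¬p) holds there. If p is false, (¬p ∧ q) ∨ (s ∨ ¬p) reduces to true regardless of the other variables. Either way (¬p ∧ q) ∨ (s ∨ ¬p) holds.

(←) This fails. Under p = F, s = F, q = F, the left side is false but the right side is true.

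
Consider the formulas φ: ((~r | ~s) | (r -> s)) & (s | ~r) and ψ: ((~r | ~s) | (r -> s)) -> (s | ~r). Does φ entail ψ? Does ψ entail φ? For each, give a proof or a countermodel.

Both implications hold.

(⇐) Assume the antecedent. If r is true, the antecedent forces (r = T, s = T), and the consequent holds there. If r is false, the consequent reduces to true regardless of the other variables. Either way the consequent holds.

(⇒) Assume the antecedent. If r is true, the antecedent forces (r = T, s = T), and the consequent holds there. If r is false, the consequent reduces to true regardless of the other variables. Either way the consequent holds.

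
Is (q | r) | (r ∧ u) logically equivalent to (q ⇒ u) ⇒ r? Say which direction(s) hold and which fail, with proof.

Only the reverse direction holds.

Converse. Assume the antecedent. If q is true, (q | r) | (r ∧ u) reduces to true regardless of the other variables. If q is false, the antecedent forces (u = F, q = F, r = T) or (u = T, q = F, r = T), and (q | r) | (r ∧ u) holds there. Either way (q | r) | (r ∧ u) holds.

Forward direction. This fails. Under u = T, q = T, r = F, the left side is true but the right side is false.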